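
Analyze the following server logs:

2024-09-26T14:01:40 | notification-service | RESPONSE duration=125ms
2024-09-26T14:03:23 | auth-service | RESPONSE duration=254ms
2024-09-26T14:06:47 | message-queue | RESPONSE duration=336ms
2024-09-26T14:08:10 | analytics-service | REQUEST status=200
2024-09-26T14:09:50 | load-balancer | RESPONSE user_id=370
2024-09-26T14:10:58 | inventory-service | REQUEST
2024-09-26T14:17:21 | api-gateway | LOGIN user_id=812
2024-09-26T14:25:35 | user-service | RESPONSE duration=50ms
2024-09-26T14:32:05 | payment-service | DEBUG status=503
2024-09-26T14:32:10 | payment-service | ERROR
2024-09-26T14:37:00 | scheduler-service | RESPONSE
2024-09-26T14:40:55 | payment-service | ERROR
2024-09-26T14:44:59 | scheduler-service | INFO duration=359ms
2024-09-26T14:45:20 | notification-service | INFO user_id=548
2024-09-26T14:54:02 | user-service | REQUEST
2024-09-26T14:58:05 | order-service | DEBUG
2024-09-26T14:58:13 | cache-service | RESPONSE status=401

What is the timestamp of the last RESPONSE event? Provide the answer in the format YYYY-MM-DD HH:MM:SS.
2024-09-26 14:58:13

To find the last event:

1. Filter for all RESPONSE events
2. Sort by timestamp
3. Select the last one
4. Timestamp: 2024-09-26 14:58:13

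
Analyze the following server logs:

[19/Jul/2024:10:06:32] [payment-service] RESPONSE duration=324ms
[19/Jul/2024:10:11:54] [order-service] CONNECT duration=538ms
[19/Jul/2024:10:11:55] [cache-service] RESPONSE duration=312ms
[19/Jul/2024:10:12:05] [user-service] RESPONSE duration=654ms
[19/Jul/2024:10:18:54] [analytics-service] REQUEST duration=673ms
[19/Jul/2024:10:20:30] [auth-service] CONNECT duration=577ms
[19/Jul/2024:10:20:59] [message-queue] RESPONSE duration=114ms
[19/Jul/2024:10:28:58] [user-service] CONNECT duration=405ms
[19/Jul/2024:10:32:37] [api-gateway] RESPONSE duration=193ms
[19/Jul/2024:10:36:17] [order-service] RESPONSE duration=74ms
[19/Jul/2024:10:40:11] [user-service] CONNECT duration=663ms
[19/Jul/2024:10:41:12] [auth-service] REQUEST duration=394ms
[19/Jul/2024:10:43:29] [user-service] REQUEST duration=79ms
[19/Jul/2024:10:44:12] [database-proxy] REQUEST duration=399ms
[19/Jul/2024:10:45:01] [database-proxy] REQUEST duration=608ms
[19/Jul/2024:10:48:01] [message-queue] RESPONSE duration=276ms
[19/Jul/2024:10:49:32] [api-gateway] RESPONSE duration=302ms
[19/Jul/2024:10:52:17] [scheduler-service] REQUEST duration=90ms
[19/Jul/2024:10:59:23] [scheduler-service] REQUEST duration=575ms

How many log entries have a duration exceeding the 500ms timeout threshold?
7

To count timeouts:

1. Threshold: 500ms
2. Extract duration from each log entry
3. Count entries where duration > 500
4. Timeout count: 7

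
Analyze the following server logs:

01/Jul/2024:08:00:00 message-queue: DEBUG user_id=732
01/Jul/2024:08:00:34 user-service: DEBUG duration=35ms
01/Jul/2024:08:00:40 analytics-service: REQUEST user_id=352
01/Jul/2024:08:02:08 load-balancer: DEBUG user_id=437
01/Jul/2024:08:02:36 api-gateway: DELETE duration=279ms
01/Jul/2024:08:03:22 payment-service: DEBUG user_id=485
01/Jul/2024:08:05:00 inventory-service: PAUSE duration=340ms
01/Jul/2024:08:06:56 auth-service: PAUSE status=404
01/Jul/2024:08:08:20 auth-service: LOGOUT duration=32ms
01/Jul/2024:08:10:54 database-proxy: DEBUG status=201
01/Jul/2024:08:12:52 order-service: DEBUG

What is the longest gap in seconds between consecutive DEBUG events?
452

To find the longest gap:

1. Extract all DEBUG events in chronological order
2. Calculate time differences between consecutive events
3. Find the maximum difference
4. Longest gap: 452 seconds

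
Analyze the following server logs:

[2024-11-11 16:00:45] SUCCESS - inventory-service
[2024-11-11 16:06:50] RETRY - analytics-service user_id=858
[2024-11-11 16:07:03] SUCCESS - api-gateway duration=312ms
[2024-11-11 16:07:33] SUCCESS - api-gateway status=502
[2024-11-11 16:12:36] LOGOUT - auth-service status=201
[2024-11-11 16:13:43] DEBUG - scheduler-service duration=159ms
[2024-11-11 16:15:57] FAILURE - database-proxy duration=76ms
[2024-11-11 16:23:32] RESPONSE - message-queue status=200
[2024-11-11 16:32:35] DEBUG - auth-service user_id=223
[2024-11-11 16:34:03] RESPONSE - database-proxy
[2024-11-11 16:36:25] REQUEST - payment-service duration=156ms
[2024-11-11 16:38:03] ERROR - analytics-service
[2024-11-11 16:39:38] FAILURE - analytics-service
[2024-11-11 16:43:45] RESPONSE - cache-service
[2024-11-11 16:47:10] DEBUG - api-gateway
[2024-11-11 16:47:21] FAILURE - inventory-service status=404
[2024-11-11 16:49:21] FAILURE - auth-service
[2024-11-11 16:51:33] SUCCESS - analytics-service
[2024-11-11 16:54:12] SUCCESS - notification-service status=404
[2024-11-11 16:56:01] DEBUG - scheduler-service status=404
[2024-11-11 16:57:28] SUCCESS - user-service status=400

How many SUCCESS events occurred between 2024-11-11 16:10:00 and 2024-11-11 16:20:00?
0

To count events in the time window:

1. Window boundaries: 2024-11-11 16:10:00 to 2024-11-11 16:20:00
2. Filter for SUCCESS events within this window
3. Count matching events: 0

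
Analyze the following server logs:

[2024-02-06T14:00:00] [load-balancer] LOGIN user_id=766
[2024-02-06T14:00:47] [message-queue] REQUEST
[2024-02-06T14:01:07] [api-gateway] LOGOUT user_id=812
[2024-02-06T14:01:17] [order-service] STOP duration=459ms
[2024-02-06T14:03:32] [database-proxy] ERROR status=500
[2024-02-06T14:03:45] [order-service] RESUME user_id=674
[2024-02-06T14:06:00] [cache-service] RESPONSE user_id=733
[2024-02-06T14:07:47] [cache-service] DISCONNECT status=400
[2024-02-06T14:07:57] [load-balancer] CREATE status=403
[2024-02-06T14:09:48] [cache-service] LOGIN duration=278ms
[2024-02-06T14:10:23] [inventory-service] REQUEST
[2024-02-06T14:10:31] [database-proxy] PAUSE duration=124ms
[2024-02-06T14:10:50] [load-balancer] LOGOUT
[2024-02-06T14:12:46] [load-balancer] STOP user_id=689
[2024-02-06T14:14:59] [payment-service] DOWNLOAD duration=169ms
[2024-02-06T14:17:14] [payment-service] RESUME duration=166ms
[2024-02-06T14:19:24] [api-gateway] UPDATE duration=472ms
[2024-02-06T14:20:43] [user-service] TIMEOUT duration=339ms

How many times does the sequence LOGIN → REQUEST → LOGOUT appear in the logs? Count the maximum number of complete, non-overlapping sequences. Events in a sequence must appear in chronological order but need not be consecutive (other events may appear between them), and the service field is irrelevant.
2

To count sequences:

1. Look for pattern: LOGIN → REQUEST → LOGOUT
2. Greedily scan the log in chronological order, matching each sequence element in turn (ignoring service)
3. Each time the full pattern completes, increment the count and restart matching from the next event
4. Complete non-overlapping sequences found: 2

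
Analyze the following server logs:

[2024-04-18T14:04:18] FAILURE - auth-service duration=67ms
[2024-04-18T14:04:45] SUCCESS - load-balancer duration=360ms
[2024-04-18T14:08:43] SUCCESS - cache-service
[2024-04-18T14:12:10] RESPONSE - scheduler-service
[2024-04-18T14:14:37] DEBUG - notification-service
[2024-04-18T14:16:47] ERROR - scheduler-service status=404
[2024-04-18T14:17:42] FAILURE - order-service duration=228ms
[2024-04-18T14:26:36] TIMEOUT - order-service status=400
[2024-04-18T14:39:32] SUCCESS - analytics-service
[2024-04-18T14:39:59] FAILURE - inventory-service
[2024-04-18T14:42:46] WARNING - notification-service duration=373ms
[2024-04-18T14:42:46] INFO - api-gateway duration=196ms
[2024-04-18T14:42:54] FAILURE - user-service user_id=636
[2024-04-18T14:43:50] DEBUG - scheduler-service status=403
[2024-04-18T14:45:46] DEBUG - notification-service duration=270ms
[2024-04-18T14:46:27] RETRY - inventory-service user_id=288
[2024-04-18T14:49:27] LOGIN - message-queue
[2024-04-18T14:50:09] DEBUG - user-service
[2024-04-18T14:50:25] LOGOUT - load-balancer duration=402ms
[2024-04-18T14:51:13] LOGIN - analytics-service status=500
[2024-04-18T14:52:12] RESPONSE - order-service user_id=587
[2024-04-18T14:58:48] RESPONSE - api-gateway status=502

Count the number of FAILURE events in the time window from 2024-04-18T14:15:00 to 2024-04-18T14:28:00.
1

To count events in the time window:

1. Window boundaries: 2024-04-18T14:15:00 to 2024-04-18T14:28:00
2. Filter for FAILURE events within this window
3. Count matching events: 1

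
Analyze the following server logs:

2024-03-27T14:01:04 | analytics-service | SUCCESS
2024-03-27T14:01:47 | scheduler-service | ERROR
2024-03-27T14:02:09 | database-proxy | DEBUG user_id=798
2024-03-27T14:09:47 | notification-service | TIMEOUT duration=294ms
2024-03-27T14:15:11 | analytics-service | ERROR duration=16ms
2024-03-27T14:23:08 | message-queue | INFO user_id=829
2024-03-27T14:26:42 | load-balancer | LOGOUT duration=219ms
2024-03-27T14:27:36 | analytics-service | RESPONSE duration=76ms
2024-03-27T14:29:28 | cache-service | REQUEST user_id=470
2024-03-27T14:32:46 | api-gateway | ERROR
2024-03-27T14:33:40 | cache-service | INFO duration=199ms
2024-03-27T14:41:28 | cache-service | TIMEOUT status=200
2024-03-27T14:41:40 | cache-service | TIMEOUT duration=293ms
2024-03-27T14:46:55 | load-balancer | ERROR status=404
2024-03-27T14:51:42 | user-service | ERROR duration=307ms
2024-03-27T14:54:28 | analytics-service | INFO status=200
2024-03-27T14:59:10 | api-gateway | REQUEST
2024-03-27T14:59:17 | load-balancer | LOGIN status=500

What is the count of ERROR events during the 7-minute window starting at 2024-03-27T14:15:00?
1

To count events in the time window:

1. Window boundaries: 2024-03-27T14:15:00 to 2024-03-27T14:22:00
2. Filter for ERROR events within this window
3. Count matching events: 1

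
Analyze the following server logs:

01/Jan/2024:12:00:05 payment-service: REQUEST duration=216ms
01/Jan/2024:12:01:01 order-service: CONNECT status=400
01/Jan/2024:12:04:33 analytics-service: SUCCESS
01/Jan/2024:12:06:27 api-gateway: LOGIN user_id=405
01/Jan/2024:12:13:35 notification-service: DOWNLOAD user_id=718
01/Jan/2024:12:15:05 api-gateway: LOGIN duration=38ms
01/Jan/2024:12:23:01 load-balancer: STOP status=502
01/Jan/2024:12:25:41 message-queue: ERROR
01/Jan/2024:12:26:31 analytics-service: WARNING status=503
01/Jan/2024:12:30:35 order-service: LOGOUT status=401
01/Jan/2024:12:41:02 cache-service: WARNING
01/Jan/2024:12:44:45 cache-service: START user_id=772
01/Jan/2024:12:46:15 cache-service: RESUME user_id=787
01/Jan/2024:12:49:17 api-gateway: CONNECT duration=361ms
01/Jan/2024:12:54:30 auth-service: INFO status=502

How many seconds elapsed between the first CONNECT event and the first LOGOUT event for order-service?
1774

To find the time between events:

1. Locate the first CONNECT event for order-service: 01/Jan/2024:12:01:01
2. Locate the first LOGOUT event for order-service: 01/Jan/2024:12:30:35
3. Calculate the difference: 01/Jan/2024:12:30:35 - 01/Jan/2024:12:01:01 = 1774 seconds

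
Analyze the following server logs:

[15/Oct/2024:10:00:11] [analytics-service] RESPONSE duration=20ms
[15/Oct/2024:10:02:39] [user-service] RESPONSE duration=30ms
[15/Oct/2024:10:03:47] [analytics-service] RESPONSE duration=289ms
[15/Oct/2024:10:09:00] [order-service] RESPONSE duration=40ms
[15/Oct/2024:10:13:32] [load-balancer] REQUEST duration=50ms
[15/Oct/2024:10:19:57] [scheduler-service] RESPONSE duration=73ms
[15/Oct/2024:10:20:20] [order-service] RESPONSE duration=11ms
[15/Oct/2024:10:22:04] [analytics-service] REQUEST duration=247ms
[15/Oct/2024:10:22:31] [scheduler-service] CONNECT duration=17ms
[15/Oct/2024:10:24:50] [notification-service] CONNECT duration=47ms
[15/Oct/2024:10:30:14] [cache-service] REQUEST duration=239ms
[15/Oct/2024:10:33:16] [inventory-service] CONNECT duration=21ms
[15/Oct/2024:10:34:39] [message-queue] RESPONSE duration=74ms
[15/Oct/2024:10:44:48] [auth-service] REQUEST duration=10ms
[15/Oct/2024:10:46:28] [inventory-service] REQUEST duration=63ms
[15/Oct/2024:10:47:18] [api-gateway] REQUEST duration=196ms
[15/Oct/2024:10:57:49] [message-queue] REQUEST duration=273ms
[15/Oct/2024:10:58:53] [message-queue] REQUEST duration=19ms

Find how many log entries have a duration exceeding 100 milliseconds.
5

To count timeouts:

1. Threshold: 100ms
2. Extract duration from each log entry
3. Count entries where duration > 100
4. Timeout count: 5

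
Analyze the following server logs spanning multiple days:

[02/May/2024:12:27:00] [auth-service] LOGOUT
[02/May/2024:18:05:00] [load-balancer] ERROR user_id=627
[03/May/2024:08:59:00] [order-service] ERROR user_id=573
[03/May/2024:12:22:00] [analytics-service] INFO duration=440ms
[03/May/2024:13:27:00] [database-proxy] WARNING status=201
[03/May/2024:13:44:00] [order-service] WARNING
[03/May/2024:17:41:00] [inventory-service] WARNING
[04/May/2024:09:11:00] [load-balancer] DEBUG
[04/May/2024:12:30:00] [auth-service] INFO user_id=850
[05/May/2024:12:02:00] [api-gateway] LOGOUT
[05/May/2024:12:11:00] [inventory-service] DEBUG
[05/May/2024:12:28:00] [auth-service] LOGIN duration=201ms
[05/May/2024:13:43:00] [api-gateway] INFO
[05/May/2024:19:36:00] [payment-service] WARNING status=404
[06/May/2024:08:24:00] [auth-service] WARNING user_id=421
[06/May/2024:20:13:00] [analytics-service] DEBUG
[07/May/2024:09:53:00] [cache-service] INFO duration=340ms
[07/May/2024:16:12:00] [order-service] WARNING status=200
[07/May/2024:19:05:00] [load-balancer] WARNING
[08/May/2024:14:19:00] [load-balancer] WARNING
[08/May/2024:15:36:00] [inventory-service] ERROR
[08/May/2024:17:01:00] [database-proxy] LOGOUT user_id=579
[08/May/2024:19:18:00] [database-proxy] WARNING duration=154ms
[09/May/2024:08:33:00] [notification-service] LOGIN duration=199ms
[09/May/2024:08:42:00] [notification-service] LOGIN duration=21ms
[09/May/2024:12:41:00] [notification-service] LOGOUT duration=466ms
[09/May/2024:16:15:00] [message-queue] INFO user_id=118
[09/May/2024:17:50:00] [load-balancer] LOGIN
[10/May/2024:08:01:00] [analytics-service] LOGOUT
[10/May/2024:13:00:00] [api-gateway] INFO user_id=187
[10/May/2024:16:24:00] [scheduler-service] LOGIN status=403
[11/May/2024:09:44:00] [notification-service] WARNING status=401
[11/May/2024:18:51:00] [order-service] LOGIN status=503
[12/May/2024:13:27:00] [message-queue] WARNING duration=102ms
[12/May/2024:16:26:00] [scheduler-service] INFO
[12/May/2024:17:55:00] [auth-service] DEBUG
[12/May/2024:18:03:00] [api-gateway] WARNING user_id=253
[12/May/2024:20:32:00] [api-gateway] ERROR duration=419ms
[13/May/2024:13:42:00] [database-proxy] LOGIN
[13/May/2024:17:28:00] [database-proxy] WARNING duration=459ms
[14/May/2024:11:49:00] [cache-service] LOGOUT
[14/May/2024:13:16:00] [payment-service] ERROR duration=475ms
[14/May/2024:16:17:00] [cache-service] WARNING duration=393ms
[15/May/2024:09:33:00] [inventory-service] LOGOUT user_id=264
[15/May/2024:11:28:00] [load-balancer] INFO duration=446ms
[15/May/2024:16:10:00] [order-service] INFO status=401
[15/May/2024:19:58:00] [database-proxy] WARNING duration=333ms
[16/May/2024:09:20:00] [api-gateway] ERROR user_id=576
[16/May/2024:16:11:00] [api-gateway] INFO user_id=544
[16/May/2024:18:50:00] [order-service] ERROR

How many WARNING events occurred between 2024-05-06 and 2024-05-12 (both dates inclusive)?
8

To filter by date range:

1. Date range: 2024-05-06 through 2024-05-12, both dates inclusive
2. Filter for WARNING events whose date falls in this range
3. Count matching events: 8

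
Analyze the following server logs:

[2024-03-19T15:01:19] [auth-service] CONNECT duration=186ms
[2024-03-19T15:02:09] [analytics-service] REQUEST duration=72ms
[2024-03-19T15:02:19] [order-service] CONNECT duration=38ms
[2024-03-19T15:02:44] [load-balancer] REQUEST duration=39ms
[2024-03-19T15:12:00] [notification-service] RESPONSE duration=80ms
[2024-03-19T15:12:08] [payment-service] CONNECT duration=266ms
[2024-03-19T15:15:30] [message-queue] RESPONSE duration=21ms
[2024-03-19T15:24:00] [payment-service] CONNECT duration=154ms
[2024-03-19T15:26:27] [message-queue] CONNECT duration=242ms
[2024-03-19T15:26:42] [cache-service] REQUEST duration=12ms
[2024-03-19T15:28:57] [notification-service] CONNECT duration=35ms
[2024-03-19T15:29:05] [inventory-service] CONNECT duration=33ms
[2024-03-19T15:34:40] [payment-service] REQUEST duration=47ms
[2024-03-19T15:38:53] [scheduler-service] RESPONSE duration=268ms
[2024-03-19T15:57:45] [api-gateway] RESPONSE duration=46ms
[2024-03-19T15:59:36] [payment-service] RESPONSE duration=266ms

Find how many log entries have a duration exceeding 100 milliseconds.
6

To count timeouts:

1. Threshold: 100ms
2. Extract duration from each log entry
3. Count entries where duration > 100
4. Timeout count: 6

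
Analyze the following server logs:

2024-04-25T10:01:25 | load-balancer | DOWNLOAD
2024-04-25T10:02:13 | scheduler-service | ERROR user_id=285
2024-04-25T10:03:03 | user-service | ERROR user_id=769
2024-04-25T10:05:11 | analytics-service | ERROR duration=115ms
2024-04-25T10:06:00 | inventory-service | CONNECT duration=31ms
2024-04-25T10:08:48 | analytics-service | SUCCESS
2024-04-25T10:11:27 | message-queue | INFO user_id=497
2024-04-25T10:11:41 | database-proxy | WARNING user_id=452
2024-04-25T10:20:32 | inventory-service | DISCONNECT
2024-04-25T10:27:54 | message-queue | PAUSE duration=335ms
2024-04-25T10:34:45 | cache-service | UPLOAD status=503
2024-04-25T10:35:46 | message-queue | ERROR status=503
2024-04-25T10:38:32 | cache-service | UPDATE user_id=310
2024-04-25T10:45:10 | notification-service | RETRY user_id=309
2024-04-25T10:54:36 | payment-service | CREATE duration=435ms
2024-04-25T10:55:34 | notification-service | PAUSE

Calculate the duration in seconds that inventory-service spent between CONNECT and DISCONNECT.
872

To calculate state duration:

1. Find CONNECT event for inventory-service: 2024-04-25T10:06:00
2. Find DISCONNECT event for inventory-service: 2024-04-25T10:20:32
3. Calculate duration: 2024-04-25T10:20:32 - 2024-04-25T10:06:00 = 872 seconds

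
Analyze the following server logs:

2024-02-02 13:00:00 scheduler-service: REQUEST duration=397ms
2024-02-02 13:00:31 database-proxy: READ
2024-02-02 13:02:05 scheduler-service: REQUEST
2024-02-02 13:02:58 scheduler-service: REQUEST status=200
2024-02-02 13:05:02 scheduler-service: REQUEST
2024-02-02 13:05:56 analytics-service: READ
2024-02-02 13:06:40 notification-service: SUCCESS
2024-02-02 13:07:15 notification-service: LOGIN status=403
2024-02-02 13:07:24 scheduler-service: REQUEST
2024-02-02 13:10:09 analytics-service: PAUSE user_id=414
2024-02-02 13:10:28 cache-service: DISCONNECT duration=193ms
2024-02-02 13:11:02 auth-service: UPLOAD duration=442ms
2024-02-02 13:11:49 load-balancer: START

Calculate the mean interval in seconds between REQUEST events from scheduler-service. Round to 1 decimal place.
111.0

To calculate average interval:

1. Find all REQUEST events for scheduler-service in order
2. Calculate time gaps between consecutive events
3. Compute mean of gaps: 444 / 4 = 111.0 seconds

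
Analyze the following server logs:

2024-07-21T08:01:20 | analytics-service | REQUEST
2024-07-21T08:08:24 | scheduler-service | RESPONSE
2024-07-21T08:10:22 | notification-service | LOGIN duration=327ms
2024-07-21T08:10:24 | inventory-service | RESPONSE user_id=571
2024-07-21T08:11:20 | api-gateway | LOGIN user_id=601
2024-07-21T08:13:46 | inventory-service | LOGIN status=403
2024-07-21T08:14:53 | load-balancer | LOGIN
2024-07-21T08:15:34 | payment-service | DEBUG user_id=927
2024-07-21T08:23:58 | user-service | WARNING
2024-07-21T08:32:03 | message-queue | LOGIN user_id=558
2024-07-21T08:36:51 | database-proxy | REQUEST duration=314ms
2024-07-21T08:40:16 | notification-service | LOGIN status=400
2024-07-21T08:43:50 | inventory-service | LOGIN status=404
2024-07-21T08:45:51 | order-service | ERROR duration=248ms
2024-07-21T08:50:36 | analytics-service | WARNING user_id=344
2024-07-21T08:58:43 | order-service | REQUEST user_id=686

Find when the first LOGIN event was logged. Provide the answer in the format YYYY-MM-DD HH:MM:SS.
2024-07-21 08:10:22

To find the first event:

1. Filter for all LOGIN events
2. Sort by timestamp
3. Select the first one
4. Timestamp: 2024-07-21 08:10:22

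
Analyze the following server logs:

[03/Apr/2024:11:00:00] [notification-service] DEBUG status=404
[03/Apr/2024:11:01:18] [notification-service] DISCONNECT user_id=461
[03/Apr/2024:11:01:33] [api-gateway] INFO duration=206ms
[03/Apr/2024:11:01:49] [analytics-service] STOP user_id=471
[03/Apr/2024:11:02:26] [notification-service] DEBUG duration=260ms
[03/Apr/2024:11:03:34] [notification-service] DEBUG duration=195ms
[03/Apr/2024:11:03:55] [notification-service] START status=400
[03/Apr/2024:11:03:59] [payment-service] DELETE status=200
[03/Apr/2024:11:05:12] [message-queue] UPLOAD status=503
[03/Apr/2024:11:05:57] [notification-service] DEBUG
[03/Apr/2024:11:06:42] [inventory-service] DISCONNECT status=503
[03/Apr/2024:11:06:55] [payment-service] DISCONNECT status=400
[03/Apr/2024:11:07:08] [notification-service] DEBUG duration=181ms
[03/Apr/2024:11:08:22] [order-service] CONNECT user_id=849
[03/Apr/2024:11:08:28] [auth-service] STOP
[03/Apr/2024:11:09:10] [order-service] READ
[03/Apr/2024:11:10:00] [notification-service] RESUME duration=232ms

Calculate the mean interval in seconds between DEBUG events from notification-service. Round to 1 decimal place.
107.0

To calculate average interval:

1. Find all DEBUG events for notification-service in order
2. Calculate time gaps between consecutive events
3. Compute mean of gaps: 428 / 4 = 107.0 seconds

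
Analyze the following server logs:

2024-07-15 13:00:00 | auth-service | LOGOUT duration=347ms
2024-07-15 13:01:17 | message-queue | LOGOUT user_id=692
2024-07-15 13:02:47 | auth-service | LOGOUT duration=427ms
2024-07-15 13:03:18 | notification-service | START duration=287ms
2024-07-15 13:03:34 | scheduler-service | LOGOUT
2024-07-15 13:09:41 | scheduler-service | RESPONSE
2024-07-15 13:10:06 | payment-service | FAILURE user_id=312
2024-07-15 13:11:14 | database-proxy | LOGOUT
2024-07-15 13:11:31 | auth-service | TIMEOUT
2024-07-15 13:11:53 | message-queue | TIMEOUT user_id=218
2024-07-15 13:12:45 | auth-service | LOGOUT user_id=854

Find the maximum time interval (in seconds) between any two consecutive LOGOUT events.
460

To find the longest gap:

1. Extract all LOGOUT events in chronological order
2. Calculate time differences between consecutive events
3. Find the maximum difference
4. Longest gap: 460 seconds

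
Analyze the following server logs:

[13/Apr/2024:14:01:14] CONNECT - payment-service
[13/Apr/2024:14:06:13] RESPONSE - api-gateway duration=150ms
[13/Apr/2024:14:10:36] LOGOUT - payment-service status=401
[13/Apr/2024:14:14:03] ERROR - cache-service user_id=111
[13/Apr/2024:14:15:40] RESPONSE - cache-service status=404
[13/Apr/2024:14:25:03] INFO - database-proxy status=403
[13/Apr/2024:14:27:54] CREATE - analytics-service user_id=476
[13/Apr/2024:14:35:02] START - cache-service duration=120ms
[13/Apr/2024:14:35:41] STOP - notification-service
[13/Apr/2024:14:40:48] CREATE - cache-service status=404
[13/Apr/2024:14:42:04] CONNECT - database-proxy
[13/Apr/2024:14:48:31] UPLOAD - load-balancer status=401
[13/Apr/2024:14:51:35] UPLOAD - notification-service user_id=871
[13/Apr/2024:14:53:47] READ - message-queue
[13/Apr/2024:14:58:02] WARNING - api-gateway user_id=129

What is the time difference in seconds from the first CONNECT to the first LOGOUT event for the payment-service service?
562

To find the time between events:

1. Locate the first CONNECT event for payment-service: 13/Apr/2024:14:01:14
2. Locate the first LOGOUT event for payment-service: 13/Apr/2024:14:10:36
3. Calculate the difference: 13/Apr/2024:14:10:36 - 13/Apr/2024:14:01:14 = 562 seconds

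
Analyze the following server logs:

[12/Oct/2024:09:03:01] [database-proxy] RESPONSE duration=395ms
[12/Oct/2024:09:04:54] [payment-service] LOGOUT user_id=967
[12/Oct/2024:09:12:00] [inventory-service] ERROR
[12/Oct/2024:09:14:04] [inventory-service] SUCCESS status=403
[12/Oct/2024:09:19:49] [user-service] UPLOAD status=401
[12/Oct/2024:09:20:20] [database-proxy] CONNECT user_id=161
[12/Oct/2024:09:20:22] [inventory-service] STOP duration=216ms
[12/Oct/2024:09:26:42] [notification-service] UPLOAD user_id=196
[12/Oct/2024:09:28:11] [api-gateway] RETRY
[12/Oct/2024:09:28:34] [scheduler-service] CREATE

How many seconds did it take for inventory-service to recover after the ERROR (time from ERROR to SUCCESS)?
124

To calculate recovery time:

1. Find ERROR event for inventory-service: 12/Oct/2024:09:12:00
2. Find next SUCCESS event for inventory-service: 12/Oct/2024:09:14:04
3. Recovery time: 12/Oct/2024:09:14:04 - 12/Oct/2024:09:12:00 = 124 seconds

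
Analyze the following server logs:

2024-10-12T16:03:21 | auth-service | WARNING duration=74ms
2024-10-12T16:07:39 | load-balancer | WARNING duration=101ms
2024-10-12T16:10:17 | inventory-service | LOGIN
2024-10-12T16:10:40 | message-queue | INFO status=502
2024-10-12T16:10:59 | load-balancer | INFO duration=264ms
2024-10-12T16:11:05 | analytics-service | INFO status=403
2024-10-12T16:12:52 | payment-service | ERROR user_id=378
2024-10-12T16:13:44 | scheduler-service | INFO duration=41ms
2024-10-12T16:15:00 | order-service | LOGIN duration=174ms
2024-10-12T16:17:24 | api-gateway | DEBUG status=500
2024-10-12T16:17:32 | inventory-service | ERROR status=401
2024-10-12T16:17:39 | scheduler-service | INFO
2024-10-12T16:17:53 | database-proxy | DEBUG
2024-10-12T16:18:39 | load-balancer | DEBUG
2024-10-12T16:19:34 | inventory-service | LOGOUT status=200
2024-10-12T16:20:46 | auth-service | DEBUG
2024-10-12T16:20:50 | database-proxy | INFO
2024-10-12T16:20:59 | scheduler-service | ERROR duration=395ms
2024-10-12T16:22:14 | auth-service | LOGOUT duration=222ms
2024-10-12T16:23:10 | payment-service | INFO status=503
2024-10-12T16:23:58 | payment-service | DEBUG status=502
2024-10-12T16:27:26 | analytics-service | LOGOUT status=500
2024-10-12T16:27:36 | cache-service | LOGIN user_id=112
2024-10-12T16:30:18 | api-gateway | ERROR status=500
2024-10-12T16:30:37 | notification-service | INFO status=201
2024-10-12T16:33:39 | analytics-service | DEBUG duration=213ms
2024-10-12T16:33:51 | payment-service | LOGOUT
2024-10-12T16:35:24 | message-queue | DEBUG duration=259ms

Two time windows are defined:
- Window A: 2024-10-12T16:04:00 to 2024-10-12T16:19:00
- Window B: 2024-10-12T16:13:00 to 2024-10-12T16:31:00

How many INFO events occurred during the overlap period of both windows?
2

To find overlap events:

1. Window A: 2024-10-12T16:04:00 to 2024-10-12T16:19:00
2. Window B: 2024-10-12T16:13:00 to 2024-10-12T16:31:00
3. Overlap period: 2024-10-12T16:13:00 to 2024-10-12T16:19:00
4. Count INFO events in overlap: 2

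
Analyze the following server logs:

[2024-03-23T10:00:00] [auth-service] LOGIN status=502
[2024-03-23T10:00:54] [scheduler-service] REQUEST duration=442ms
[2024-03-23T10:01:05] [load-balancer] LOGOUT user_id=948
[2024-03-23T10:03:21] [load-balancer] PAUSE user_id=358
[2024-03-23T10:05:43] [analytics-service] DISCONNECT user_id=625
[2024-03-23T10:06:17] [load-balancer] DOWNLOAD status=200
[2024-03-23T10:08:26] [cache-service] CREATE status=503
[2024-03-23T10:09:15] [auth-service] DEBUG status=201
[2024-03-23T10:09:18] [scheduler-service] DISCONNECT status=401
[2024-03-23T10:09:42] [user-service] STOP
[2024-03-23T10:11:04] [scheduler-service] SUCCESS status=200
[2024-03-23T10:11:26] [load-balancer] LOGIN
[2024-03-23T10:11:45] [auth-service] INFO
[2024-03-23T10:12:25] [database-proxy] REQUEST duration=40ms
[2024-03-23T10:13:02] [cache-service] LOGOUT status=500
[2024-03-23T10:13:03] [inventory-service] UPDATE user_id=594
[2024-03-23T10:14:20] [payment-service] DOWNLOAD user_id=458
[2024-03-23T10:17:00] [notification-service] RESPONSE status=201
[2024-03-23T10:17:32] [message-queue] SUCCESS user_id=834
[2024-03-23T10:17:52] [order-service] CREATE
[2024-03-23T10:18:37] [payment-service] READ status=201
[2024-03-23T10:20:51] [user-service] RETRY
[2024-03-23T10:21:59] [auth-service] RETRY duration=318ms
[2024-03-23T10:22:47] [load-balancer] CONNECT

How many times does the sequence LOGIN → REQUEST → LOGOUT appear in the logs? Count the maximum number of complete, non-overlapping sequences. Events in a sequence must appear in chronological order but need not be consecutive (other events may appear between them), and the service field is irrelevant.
2

To count sequences:

1. Look for pattern: LOGIN → REQUEST → LOGOUT
2. Greedily scan the log in chronological order, matching each sequence element in turn (ignoring service)
3. Each time the full pattern completes, increment the count and restart matching from the next event
4. Complete non-overlapping sequences found: 2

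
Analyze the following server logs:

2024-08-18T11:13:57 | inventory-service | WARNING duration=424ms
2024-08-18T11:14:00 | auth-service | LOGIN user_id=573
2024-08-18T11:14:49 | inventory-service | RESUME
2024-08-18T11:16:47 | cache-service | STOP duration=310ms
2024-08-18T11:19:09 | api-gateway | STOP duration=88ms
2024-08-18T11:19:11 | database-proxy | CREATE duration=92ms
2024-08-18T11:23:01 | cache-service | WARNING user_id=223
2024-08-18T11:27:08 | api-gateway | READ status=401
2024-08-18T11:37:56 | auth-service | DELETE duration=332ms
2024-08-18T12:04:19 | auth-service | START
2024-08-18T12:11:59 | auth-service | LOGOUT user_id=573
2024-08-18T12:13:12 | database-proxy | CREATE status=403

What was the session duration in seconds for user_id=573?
3479

To calculate session duration:

1. Find LOGIN event for user_id=573: 2024-08-18T11:14:00
2. Find LOGOUT event for user_id=573: 2024-08-18T12:11:59
3. Session duration: 2024-08-18T12:11:59 - 2024-08-18T11:14:00 = 3479 seconds (57 minutes)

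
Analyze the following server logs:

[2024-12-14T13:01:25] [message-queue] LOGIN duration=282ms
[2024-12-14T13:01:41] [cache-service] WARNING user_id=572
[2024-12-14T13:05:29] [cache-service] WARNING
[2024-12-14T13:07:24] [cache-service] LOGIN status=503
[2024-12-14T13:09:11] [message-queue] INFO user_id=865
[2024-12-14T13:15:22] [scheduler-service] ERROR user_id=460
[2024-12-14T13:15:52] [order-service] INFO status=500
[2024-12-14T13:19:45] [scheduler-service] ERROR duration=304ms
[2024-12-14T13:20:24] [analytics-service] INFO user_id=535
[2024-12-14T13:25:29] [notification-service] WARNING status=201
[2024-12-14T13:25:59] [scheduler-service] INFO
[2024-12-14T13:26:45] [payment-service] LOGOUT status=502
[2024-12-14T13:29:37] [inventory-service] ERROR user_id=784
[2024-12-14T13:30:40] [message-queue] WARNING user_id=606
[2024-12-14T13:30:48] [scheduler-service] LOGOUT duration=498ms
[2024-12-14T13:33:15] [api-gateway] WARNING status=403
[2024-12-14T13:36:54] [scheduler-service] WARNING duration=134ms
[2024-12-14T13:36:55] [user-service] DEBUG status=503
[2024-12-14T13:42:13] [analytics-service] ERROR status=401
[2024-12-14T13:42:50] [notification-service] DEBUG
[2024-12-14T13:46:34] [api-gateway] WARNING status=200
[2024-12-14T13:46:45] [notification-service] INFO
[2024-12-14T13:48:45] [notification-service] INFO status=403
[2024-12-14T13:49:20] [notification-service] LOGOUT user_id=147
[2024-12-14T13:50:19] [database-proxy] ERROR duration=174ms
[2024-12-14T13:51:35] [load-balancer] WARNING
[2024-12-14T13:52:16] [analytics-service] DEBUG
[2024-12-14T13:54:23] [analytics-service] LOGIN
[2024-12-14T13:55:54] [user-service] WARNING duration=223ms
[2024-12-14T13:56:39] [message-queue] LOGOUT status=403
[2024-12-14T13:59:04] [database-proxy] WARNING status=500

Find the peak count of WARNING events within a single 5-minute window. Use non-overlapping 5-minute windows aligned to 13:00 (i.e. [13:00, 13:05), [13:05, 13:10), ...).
2

To find the burst window:

1. Divide the log period into non-overlapping 5-minute windows starting at 13:00
2. Count WARNING events in each window
3. Find the window with maximum count
4. Maximum events in a window: 2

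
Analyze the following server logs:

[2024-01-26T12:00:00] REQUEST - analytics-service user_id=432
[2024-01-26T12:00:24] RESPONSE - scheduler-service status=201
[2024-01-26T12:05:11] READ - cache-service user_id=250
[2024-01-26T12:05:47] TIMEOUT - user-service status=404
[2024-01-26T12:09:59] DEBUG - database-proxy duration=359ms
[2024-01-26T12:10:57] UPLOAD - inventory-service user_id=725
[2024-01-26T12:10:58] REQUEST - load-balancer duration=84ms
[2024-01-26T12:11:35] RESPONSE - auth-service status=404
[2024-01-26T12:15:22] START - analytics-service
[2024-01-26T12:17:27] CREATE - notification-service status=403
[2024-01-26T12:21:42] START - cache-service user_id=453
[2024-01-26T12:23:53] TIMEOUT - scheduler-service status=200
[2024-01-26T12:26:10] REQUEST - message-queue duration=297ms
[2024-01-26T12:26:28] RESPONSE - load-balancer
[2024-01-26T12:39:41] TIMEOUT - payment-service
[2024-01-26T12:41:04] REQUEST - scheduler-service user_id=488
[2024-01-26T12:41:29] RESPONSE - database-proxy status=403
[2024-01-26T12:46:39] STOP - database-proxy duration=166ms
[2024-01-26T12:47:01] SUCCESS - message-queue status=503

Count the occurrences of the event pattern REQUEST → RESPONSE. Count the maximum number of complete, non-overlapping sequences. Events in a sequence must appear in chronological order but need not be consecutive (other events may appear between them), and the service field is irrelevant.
4

To count sequences:

1. Look for pattern: REQUEST → RESPONSE
2. Greedily scan the log in chronological order, matching each sequence element in turn (ignoring service)
3. Each time the full pattern completes, increment the count and restart matching from the next event
4. Complete non-overlapping sequences found: 4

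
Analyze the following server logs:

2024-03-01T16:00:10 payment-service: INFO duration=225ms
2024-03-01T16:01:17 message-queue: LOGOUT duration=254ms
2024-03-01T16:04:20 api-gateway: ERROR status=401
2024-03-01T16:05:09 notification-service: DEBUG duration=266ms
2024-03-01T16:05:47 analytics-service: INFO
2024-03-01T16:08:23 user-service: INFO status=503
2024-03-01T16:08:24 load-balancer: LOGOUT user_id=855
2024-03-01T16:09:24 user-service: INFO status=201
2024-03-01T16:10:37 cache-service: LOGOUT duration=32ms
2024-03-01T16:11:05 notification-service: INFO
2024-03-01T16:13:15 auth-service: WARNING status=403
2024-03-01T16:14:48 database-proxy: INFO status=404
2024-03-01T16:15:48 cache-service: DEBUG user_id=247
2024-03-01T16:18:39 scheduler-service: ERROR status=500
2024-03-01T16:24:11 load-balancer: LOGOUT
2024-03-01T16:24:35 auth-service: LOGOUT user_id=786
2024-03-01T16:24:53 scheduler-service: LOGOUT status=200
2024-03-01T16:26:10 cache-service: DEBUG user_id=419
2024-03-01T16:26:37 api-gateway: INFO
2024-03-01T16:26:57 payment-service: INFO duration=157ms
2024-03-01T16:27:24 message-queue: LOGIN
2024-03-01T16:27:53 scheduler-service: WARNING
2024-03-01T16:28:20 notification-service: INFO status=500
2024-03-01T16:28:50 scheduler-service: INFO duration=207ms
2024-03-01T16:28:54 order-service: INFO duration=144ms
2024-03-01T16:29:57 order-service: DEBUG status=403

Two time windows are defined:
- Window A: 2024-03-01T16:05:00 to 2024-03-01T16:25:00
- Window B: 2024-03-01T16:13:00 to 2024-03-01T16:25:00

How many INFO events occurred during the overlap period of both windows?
1

To find overlap events:

1. Window A: 2024-03-01T16:05:00 to 2024-03-01T16:25:00
2. Window B: 2024-03-01T16:13:00 to 2024-03-01T16:25:00
3. Overlap period: 2024-03-01T16:13:00 to 2024-03-01T16:25:00
4. Count INFO events in overlap: 1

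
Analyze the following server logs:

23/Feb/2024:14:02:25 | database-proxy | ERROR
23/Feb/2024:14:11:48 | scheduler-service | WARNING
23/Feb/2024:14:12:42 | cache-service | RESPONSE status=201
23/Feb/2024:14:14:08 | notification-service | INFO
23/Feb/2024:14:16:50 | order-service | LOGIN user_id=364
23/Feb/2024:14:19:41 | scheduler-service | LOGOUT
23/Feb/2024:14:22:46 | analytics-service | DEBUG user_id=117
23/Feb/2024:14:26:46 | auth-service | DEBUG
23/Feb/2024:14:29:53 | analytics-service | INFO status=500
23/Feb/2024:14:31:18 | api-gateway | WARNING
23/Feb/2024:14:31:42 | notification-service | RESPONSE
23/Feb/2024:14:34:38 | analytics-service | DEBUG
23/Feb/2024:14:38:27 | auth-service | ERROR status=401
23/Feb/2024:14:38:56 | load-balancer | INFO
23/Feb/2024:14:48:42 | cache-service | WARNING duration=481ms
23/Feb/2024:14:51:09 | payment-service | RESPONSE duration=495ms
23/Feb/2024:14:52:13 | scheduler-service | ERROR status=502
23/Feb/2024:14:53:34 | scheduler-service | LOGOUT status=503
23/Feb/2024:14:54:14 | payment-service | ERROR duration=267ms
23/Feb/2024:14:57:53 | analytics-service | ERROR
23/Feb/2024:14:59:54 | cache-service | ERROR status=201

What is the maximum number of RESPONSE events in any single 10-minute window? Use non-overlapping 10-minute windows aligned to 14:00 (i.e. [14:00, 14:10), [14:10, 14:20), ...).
1

To find the burst window:

1. Divide the log period into non-overlapping 10-minute windows starting at 14:00
2. Count RESPONSE events in each window
3. Find the window with maximum count
4. Maximum events in a window: 1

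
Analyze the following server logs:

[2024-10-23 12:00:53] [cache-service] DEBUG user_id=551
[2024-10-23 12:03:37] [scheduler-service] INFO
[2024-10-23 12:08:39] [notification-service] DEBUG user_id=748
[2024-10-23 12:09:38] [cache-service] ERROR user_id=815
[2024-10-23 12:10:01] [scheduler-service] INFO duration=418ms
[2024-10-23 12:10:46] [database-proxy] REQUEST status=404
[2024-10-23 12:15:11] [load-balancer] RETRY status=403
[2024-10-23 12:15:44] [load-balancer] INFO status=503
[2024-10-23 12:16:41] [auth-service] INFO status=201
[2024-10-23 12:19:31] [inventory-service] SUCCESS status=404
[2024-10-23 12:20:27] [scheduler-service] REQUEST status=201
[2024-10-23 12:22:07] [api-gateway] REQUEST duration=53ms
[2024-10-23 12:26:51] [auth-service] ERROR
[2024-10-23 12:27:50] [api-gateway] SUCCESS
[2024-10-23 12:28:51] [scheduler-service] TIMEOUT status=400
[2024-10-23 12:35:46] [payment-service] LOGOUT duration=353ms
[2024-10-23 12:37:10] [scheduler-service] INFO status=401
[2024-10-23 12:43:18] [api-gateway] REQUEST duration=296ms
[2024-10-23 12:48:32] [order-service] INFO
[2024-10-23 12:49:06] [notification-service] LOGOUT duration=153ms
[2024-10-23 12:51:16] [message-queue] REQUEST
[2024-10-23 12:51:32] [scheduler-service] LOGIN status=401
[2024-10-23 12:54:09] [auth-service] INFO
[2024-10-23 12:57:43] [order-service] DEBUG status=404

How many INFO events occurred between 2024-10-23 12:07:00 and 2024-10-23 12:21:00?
3

To count events in the time window:

1. Window boundaries: 2024-10-23 12:07:00 to 2024-10-23 12:21:00
2. Filter for INFO events within this window
3. Count matching events: 3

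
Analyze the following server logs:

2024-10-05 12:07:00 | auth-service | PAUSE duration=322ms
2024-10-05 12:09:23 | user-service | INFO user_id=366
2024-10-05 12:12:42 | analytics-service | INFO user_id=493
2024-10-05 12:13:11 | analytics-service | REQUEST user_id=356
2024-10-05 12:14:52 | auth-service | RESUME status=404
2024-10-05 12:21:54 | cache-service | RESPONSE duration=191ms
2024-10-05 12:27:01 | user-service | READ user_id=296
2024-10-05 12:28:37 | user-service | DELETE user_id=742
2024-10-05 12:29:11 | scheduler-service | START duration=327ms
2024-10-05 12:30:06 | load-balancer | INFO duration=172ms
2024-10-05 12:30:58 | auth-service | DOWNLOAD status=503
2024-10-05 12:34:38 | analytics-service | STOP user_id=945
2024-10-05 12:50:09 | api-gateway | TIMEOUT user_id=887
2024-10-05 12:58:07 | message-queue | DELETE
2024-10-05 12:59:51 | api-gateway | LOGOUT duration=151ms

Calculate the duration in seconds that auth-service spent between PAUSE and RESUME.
472

To calculate state duration:

1. Find PAUSE event for auth-service: 2024-10-05 12:07:00
2. Find RESUME event for auth-service: 2024-10-05 12:14:52
3. Calculate duration: 2024-10-05 12:14:52 - 2024-10-05 12:07:00 = 472 seconds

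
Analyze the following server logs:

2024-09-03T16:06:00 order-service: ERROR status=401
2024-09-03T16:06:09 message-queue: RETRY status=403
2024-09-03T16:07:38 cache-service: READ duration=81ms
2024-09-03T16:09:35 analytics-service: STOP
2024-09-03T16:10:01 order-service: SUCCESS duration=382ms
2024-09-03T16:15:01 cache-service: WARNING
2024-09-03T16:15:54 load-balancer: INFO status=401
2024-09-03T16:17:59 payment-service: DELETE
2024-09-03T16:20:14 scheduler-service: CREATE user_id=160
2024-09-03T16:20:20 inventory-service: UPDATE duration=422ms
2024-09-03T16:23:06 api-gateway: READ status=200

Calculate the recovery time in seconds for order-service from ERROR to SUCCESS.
241

To calculate recovery time:

1. Find ERROR event for order-service: 2024-09-03T16:06:00
2. Find next SUCCESS event for order-service: 2024-09-03T16:10:01
3. Recovery time: 2024-09-03T16:10:01 - 2024-09-03T16:06:00 = 241 seconds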